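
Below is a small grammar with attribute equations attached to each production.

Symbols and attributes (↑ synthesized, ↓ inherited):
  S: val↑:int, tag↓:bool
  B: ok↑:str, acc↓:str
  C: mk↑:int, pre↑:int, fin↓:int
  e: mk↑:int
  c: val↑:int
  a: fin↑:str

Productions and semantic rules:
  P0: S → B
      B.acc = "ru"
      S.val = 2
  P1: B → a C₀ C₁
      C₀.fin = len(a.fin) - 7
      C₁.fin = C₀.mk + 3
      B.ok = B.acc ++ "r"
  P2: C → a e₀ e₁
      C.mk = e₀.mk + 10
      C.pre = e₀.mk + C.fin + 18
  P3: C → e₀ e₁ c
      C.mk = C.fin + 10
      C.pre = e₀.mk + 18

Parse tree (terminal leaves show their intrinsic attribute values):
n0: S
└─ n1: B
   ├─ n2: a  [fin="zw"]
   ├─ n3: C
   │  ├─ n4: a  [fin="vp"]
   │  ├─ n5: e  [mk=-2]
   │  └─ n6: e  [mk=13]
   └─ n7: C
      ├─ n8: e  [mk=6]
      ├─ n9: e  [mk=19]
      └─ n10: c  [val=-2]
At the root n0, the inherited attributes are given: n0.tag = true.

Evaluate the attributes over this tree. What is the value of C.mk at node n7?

1. n0.tag = true  [given at root]
2. n1.acc = "ru"  ["ru"]
3. n2.fin = "zw"  [terminal]
4. n3.fin = -5  [len(a.fin) - 7]
5. n4.fin = "vp"  [terminal]
6. n5.mk = -2  [terminal]
7. n6.mk = 13  [terminal]
8. n3.mk = 8  [e₀.mk + 10]
9. n3.pre = 11  [e₀.mk + C.fin + 18]
10. n7.fin = 11  [C₀.mk + 3]
11. n8.mk = 6  [terminal]
12. n9.mk = 19  [terminal]
13. n10.val = -2  [terminal]
14. n7.mk = 21  [C.fin + 10]
15. n7.pre = 24  [e₀.mk + 18]
16. n1.ok = "rur"  [B.acc ++ "r"]
17. n0.val = 2  [2]

21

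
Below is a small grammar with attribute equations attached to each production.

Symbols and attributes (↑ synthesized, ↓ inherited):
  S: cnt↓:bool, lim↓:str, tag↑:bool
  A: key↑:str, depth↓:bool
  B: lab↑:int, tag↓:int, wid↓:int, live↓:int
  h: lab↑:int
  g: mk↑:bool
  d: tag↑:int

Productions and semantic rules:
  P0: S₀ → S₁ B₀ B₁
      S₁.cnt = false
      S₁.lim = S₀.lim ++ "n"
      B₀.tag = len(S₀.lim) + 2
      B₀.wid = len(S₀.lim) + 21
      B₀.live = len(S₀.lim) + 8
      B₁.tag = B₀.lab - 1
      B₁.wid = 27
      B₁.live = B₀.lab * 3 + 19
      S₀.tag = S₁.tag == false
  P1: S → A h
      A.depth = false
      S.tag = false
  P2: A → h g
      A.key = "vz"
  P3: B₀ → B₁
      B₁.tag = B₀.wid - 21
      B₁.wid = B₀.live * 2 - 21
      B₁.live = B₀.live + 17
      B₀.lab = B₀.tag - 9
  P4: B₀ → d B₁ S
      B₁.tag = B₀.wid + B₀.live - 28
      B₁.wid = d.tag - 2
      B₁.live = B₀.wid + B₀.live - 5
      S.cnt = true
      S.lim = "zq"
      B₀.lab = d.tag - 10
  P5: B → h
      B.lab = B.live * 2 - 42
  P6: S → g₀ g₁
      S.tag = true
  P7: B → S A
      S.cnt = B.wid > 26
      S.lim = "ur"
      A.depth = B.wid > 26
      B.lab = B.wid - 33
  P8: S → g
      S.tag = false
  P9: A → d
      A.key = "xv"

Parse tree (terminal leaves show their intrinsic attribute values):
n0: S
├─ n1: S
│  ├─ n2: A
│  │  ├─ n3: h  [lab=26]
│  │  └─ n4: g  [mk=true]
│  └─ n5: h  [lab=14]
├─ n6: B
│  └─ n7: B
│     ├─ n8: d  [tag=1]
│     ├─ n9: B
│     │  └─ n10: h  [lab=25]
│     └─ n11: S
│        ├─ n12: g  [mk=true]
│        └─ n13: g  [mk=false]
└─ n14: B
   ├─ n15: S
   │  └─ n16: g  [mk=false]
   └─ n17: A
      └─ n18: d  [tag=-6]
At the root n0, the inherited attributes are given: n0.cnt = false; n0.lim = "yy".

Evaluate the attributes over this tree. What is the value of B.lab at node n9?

1. n0.cnt = false  [given at root]
2. n0.lim = "yy"  [given at root]
3. n1.cnt = false  [false]
4. n1.lim = "yyn"  [S₀.lim ++ "n"]
5. n2.depth = false  [false]
6. n3.lab = 26  [terminal]
7. n4.mk = true  [terminal]
8. n2.key = "vz"  ["vz"]
9. n5.lab = 14  [terminal]
10. n1.tag = false  [false]
11. n6.tag = 4  [len(S₀.lim) + 2]
12. n6.wid = 23  [len(S₀.lim) + 21]
13. n6.live = 10  [len(S₀.lim) + 8]
14. n7.tag = 2  [B₀.wid - 21]
15. n7.wid = -1  [B₀.live * 2 - 21]
16. n7.live = 27  [B₀.live + 17]
17. n8.tag = 1  [terminal]
18. n9.tag = -2  [B₀.wid + B₀.live - 28]
19. n9.wid = -1  [d.tag - 2]
20. n9.live = 21  [B₀.wid + B₀.live - 5]
21. n10.lab = 25  [terminal]
22. n9.lab = 0  [B.live * 2 - 42]
23. n11.cnt = true  [true]
24. n11.lim = "zq"  ["zq"]
25. n12.mk = true  [terminal]
26. n13.mk = false  [terminal]
27. n11.tag = true  [true]
28. n7.lab = -9  [d.tag - 10]
29. n6.lab = -5  [B₀.tag - 9]
30. n14.tag = -6  [B₀.lab - 1]
31. n14.wid = 27  [27]
32. n14.live = 4  [B₀.lab * 3 + 19]
33. n15.cnt = true  [B.wid > 26]
34. n15.lim = "ur"  ["ur"]
35. n16.mk = false  [terminal]
36. n15.tag = false  [false]
37. n17.depth = true  [B.wid > 26]
38. n18.tag = -6  [terminal]
39. n17.key = "xv"  ["xv"]
40. n14.lab = -6  [B.wid - 33]
41. n0.tag = true  [S₁.tag == false]

0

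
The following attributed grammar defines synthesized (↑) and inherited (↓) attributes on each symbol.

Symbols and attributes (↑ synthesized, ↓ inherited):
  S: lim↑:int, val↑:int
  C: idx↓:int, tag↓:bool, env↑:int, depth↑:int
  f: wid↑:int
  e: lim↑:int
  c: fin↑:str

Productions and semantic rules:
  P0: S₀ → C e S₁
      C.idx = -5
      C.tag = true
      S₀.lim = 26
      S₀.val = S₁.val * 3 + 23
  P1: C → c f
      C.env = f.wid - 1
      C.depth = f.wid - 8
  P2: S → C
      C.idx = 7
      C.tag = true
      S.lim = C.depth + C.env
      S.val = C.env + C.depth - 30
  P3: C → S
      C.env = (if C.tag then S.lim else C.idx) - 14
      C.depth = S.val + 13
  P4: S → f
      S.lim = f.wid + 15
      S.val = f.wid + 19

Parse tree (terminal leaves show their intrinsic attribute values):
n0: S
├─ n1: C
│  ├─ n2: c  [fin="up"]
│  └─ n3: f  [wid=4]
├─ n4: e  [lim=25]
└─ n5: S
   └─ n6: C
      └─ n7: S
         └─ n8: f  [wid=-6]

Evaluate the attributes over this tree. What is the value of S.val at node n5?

-9

1. n1.idx = -5  [-5]
2. n1.tag = true  [true]
3. n2.fin = "up"  [terminal]
4. n3.wid = 4  [terminal]
5. n1.env = 3  [f.wid - 1]
6. n1.depth = -4  [f.wid - 8]
7. n4.lim = 25  [terminal]
8. n6.idx = 7  [7]
9. n6.tag = true  [true]
10. n8.wid = -6  [terminal]
11. n7.lim = 9  [f.wid + 15]
12. n7.val = 13  [f.wid + 19]
13. n6.env = -5  [(if C.tag then S.lim else C.idx) - 14]
14. n6.depth = 26  [S.val + 13]
15. n5.lim = 21  [C.depth + C.env]
16. n5.val = -9  [C.env + C.depth - 30]
17. n0.lim = 26  [26]
18. n0.val = -4  [S₁.val * 3 + 23]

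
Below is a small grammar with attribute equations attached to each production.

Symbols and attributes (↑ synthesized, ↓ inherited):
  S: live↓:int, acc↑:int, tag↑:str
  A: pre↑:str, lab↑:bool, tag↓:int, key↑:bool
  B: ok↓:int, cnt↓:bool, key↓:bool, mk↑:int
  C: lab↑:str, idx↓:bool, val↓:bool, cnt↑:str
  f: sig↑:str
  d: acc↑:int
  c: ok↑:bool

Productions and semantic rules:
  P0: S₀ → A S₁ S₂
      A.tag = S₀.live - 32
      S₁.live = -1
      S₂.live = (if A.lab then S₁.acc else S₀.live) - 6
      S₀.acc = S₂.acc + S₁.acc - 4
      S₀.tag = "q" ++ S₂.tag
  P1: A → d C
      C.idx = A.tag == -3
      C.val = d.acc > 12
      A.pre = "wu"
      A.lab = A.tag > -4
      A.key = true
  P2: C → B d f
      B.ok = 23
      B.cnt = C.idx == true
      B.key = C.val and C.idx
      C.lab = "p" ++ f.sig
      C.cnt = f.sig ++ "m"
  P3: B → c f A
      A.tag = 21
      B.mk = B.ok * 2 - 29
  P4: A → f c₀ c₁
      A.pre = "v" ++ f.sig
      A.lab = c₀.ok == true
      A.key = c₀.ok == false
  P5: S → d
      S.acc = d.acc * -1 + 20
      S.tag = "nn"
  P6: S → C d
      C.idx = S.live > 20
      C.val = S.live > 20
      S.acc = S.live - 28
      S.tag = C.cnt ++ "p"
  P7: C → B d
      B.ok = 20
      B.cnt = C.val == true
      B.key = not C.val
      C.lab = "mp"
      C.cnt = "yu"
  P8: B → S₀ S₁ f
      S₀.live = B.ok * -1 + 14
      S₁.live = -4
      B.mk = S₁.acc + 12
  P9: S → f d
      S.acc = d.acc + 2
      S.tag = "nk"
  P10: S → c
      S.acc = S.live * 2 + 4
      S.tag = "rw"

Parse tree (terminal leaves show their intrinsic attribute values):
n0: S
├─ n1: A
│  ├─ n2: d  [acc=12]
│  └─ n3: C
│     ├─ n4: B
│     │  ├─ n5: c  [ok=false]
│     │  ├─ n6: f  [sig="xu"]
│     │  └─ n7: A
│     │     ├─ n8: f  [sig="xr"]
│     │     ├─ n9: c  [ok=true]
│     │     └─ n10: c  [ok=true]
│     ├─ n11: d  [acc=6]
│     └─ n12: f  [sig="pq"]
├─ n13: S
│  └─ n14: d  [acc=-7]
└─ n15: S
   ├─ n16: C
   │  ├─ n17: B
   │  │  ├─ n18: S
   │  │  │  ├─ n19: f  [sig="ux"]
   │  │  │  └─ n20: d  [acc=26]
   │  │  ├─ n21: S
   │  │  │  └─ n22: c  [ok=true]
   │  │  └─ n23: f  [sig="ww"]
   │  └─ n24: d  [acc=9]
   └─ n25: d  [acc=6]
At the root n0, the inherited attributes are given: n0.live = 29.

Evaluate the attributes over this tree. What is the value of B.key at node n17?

1. n0.live = 29  [given at root]
2. n1.tag = -3  [S₀.live - 32]
3. n2.acc = 12  [terminal]
4. n3.idx = true  [A.tag == -3]
5. n3.val = false  [d.acc > 12]
6. n4.ok = 23  [23]
7. n4.cnt = true  [C.idx == true]
8. n4.key = false  [C.val and C.idx]
9. n5.ok = false  [terminal]
10. n6.sig = "xu"  [terminal]
11. n7.tag = 21  [21]
12. n8.sig = "xr"  [terminal]
13. n9.ok = true  [terminal]
14. n10.ok = true  [terminal]
15. n7.pre = "vxr"  ["v" ++ f.sig]
16. n7.lab = true  [c₀.ok == true]
17. n7.key = false  [c₀.ok == false]
18. n4.mk = 17  [B.ok * 2 - 29]
19. n11.acc = 6  [terminal]
20. n12.sig = "pq"  [terminal]
21. n3.lab = "ppq"  ["p" ++ f.sig]
22. n3.cnt = "pqm"  [f.sig ++ "m"]
23. n1.pre = "wu"  ["wu"]
24. n1.lab = true  [A.tag > -4]
25. n1.key = true  [true]
26. n13.live = -1  [-1]
27. n14.acc = -7  [terminal]
28. n13.acc = 27  [d.acc * -1 + 20]
29. n13.tag = "nn"  ["nn"]
30. n15.live = 21  [(if A.lab then S₁.acc else S₀.live) - 6]
31. n16.idx = true  [S.live > 20]
32. n16.val = true  [S.live > 20]
33. n17.ok = 20  [20]
34. n17.cnt = true  [C.val == true]
35. n17.key = false  [not C.val]
36. n18.live = -6  [B.ok * -1 + 14]
37. n19.sig = "ux"  [terminal]
38. n20.acc = 26  [terminal]
39. n18.acc = 28  [d.acc + 2]
40. n18.tag = "nk"  ["nk"]
41. n21.live = -4  [-4]
42. n22.ok = true  [terminal]
43. n21.acc = -4  [S.live * 2 + 4]
44. n21.tag = "rw"  ["rw"]
45. n23.sig = "ww"  [terminal]
46. n17.mk = 8  [S₁.acc + 12]
47. n24.acc = 9  [terminal]
48. n16.lab = "mp"  ["mp"]
49. n16.cnt = "yu"  ["yu"]
50. n25.acc = 6  [terminal]
51. n15.acc = -7  [S.live - 28]
52. n15.tag = "yup"  [C.cnt ++ "p"]
53. n0.acc = 16  [S₂.acc + S₁.acc - 4]
54. n0.tag = "qyup"  ["q" ++ S₂.tag]

false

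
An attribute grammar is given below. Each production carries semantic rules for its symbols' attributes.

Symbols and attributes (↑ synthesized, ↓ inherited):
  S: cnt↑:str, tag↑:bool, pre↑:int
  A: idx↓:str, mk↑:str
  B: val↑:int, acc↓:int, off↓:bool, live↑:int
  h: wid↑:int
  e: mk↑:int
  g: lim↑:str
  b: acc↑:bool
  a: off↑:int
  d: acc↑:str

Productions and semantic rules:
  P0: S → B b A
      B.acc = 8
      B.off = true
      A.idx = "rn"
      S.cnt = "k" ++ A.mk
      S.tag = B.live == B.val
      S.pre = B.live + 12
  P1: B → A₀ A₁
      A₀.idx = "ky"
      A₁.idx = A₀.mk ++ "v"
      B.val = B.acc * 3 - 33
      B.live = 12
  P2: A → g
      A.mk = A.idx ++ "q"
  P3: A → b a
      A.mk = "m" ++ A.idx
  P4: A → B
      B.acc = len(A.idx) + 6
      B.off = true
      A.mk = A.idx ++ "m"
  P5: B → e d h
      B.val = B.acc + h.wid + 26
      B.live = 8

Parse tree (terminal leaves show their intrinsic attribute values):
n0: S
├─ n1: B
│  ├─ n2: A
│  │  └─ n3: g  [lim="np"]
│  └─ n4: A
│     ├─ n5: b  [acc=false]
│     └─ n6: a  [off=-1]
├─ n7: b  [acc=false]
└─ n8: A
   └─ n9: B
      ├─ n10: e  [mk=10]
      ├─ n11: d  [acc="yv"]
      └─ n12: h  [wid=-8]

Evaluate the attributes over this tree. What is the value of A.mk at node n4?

"mkyqv"

1. n1.acc = 8  [8]
2. n1.off = true  [true]
3. n2.idx = "ky"  ["ky"]
4. n3.lim = "np"  [terminal]
5. n2.mk = "kyq"  [A.idx ++ "q"]
6. n4.idx = "kyqv"  [A₀.mk ++ "v"]
7. n5.acc = false  [terminal]
8. n6.off = -1  [terminal]
9. n4.mk = "mkyqv"  ["m" ++ A.idx]
10. n1.val = -9  [B.acc * 3 - 33]
11. n1.live = 12  [12]
12. n7.acc = false  [terminal]
13. n8.idx = "rn"  ["rn"]
14. n9.acc = 8  [len(A.idx) + 6]
15. n9.off = true  [true]
16. n10.mk = 10  [terminal]
17. n11.acc = "yv"  [terminal]
18. n12.wid = -8  [terminal]
19. n9.val = 26  [B.acc + h.wid + 26]
20. n9.live = 8  [8]
21. n8.mk = "rnm"  [A.idx ++ "m"]
22. n0.cnt = "krnm"  ["k" ++ A.mk]
23. n0.tag = false  [B.live == B.val]
24. n0.pre = 24  [B.live + 12]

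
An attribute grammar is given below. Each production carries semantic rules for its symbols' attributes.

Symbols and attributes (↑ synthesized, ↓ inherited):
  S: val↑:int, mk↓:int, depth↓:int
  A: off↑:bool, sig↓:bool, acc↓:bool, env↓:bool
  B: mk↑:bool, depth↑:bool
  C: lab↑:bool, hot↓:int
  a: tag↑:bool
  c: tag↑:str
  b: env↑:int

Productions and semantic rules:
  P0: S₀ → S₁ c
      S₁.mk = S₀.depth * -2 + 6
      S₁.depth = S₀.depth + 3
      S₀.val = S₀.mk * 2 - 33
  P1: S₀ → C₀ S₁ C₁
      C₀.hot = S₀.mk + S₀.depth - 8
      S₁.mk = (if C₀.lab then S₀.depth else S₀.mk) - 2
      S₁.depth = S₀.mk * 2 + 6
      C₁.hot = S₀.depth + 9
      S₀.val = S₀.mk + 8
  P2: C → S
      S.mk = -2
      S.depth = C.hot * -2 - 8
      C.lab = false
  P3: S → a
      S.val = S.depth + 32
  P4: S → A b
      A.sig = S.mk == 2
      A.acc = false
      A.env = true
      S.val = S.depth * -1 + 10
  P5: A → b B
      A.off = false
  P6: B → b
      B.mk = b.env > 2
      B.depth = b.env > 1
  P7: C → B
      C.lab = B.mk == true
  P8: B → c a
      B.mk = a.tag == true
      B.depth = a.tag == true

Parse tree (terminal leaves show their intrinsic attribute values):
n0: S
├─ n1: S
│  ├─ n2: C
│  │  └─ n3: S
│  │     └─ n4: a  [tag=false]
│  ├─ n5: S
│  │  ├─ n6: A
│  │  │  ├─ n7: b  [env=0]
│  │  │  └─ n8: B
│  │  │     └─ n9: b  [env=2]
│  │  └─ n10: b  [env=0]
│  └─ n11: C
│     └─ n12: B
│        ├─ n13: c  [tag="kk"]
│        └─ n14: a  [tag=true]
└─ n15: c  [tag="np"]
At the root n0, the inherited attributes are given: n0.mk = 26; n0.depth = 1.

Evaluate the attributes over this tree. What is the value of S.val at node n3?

1. n0.mk = 26  [given at root]
2. n0.depth = 1  [given at root]
3. n1.mk = 4  [S₀.depth * -2 + 6]
4. n1.depth = 4  [S₀.depth + 3]
5. n2.hot = 0  [S₀.mk + S₀.depth - 8]
6. n3.mk = -2  [-2]
7. n3.depth = -8  [C.hot * -2 - 8]
8. n4.tag = false  [terminal]
9. n3.val = 24  [S.depth + 32]
10. n2.lab = false  [false]
11. n5.mk = 2  [(if C₀.lab then S₀.depth else S₀.mk) - 2]
12. n5.depth = 14  [S₀.mk * 2 + 6]
13. n6.sig = true  [S.mk == 2]
14. n6.acc = false  [false]
15. n6.env = true  [true]
16. n7.env = 0  [terminal]
17. n9.env = 2  [terminal]
18. n8.mk = false  [b.env > 2]
19. n8.depth = true  [b.env > 1]
20. n6.off = false  [false]
21. n10.env = 0  [terminal]
22. n5.val = -4  [S.depth * -1 + 10]
23. n11.hot = 13  [S₀.depth + 9]
24. n13.tag = "kk"  [terminal]
25. n14.tag = true  [terminal]
26. n12.mk = true  [a.tag == true]
27. n12.depth = true  [a.tag == true]
28. n11.lab = true  [B.mk == true]
29. n1.val = 12  [S₀.mk + 8]
30. n15.tag = "np"  [terminal]
31. n0.val = 19  [S₀.mk * 2 - 33]

24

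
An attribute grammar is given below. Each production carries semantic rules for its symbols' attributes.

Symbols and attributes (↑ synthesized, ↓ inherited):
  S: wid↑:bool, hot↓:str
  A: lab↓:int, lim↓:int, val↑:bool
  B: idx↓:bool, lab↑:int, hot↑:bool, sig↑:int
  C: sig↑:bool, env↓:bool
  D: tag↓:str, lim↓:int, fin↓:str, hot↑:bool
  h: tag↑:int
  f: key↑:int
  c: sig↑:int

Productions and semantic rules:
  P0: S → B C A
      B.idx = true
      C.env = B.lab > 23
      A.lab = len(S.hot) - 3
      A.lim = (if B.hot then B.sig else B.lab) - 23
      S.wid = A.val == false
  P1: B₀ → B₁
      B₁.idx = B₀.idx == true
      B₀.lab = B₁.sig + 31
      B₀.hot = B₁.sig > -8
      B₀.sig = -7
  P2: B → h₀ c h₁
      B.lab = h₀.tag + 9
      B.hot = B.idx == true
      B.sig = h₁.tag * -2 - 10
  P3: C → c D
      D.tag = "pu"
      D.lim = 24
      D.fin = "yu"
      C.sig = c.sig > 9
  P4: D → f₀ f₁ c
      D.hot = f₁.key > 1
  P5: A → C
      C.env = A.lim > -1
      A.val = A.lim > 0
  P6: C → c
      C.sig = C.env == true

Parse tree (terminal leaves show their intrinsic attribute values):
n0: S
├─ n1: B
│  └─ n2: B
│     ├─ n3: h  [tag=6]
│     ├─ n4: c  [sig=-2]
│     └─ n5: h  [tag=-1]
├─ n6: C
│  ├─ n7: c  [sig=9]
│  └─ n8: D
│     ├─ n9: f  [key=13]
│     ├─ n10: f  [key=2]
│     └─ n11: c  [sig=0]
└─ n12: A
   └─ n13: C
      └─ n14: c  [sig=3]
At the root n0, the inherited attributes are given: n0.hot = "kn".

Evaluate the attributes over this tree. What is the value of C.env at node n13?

1. n0.hot = "kn"  [given at root]
2. n1.idx = true  [true]
3. n2.idx = true  [B₀.idx == true]
4. n3.tag = 6  [terminal]
5. n4.sig = -2  [terminal]
6. n5.tag = -1  [terminal]
7. n2.lab = 15  [h₀.tag + 9]
8. n2.hot = true  [B.idx == true]
9. n2.sig = -8  [h₁.tag * -2 - 10]
10. n1.lab = 23  [B₁.sig + 31]
11. n1.hot = false  [B₁.sig > -8]
12. n1.sig = -7  [-7]
13. n6.env = false  [B.lab > 23]
14. n7.sig = 9  [terminal]
15. n8.tag = "pu"  ["pu"]
16. n8.lim = 24  [24]
17. n8.fin = "yu"  ["yu"]
18. n9.key = 13  [terminal]
19. n10.key = 2  [terminal]
20. n11.sig = 0  [terminal]
21. n8.hot = true  [f₁.key > 1]
22. n6.sig = false  [c.sig > 9]
23. n12.lab = -1  [len(S.hot) - 3]
24. n12.lim = 0  [(if B.hot then B.sig else B.lab) - 23]
25. n13.env = true  [A.lim > -1]
26. n14.sig = 3  [terminal]
27. n13.sig = true  [C.env == true]
28. n12.val = false  [A.lim > 0]
29. n0.wid = true  [A.val == false]

true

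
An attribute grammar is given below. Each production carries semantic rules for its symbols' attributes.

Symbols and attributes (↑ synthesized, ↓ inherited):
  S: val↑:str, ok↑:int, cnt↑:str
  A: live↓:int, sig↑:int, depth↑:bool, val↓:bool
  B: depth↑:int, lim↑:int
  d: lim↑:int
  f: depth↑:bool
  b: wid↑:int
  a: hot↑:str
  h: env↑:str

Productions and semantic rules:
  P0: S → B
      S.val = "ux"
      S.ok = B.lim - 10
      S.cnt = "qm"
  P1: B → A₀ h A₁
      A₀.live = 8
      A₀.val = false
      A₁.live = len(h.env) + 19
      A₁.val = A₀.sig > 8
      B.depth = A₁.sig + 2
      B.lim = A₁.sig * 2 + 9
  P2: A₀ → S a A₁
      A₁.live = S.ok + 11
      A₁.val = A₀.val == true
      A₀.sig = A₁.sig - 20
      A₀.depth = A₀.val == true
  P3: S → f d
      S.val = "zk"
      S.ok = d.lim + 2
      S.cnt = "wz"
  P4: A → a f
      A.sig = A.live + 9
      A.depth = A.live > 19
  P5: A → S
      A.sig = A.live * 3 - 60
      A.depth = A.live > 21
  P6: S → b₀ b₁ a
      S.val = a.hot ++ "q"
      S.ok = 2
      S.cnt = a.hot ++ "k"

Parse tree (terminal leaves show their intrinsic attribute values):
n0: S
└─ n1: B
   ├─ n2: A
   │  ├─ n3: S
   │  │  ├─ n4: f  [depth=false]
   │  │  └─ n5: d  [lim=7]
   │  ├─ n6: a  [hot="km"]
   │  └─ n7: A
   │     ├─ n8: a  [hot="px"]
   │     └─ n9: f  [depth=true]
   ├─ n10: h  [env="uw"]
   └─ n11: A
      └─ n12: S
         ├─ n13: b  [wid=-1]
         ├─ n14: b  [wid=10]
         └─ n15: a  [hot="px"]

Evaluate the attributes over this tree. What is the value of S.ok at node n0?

1. n2.live = 8  [8]
2. n2.val = false  [false]
3. n4.depth = false  [terminal]
4. n5.lim = 7  [terminal]
5. n3.val = "zk"  ["zk"]
6. n3.ok = 9  [d.lim + 2]
7. n3.cnt = "wz"  ["wz"]
8. n6.hot = "km"  [terminal]
9. n7.live = 20  [S.ok + 11]
10. n7.val = false  [A₀.val == true]
11. n8.hot = "px"  [terminal]
12. n9.depth = true  [terminal]
13. n7.sig = 29  [A.live + 9]
14. n7.depth = true  [A.live > 19]
15. n2.sig = 9  [A₁.sig - 20]
16. n2.depth = false  [A₀.val == true]
17. n10.env = "uw"  [terminal]
18. n11.live = 21  [len(h.env) + 19]
19. n11.val = true  [A₀.sig > 8]
20. n13.wid = -1  [terminal]
21. n14.wid = 10  [terminal]
22. n15.hot = "px"  [terminal]
23. n12.val = "pxq"  [a.hot ++ "q"]
24. n12.ok = 2  [2]
25. n12.cnt = "pxk"  [a.hot ++ "k"]
26. n11.sig = 3  [A.live * 3 - 60]
27. n11.depth = false  [A.live > 21]
28. n1.depth = 5  [A₁.sig + 2]
29. n1.lim = 15  [A₁.sig * 2 + 9]
30. n0.val = "ux"  ["ux"]
31. n0.ok = 5  [B.lim - 10]
32. n0.cnt = "qm"  ["qm"]

5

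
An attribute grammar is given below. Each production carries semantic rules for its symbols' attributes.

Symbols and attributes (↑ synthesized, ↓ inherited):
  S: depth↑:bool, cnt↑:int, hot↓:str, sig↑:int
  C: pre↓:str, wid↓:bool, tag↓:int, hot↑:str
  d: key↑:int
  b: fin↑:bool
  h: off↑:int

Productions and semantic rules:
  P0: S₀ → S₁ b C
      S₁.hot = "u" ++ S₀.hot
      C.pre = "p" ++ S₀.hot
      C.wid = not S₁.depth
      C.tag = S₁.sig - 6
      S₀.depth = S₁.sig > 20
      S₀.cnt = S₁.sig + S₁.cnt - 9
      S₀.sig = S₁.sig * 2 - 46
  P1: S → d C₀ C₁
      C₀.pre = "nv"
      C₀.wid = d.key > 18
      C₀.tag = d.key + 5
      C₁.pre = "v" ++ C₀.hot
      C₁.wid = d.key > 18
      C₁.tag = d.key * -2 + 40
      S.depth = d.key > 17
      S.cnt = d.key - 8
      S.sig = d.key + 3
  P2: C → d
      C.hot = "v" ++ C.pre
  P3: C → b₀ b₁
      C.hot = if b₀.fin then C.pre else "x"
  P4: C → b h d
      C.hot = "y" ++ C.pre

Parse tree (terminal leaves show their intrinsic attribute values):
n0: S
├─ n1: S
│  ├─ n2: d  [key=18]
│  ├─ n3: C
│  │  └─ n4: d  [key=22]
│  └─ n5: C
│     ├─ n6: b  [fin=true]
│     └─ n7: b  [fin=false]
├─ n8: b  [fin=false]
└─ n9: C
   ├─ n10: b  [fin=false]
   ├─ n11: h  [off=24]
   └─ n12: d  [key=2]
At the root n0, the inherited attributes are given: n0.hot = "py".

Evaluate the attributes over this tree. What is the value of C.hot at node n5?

"vvnv"

1. n0.hot = "py"  [given at root]
2. n1.hot = "upy"  ["u" ++ S₀.hot]
3. n2.key = 18  [terminal]
4. n3.pre = "nv"  ["nv"]
5. n3.wid = false  [d.key > 18]
6. n3.tag = 23  [d.key + 5]
7. n4.key = 22  [terminal]
8. n3.hot = "vnv"  ["v" ++ C.pre]
9. n5.pre = "vvnv"  ["v" ++ C₀.hot]
10. n5.wid = false  [d.key > 18]
11. n5.tag = 4  [d.key * -2 + 40]
12. n6.fin = true  [terminal]
13. n7.fin = false  [terminal]
14. n5.hot = "vvnv"  [if b₀.fin then C.pre else "x"]
15. n1.depth = true  [d.key > 17]
16. n1.cnt = 10  [d.key - 8]
17. n1.sig = 21  [d.key + 3]
18. n8.fin = false  [terminal]
19. n9.pre = "ppy"  ["p" ++ S₀.hot]
20. n9.wid = false  [not S₁.depth]
21. n9.tag = 15  [S₁.sig - 6]
22. n10.fin = false  [terminal]
23. n11.off = 24  [terminal]
24. n12.key = 2  [terminal]
25. n9.hot = "yppy"  ["y" ++ C.pre]
26. n0.depth = true  [S₁.sig > 20]
27. n0.cnt = 22  [S₁.sig + S₁.cnt - 9]
28. n0.sig = -4  [S₁.sig * 2 - 46]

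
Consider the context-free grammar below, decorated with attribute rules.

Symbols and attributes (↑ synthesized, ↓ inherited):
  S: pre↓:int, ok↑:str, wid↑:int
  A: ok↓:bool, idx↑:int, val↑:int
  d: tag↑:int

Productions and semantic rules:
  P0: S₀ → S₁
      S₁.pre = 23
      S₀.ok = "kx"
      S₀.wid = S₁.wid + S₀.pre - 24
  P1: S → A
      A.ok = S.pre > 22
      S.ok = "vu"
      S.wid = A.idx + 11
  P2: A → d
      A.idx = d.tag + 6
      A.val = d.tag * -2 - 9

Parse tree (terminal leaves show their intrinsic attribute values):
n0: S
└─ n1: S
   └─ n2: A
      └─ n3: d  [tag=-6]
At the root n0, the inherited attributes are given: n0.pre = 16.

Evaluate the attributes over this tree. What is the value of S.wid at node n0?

3

1. n0.pre = 16  [given at root]
2. n1.pre = 23  [23]
3. n2.ok = true  [S.pre > 22]
4. n3.tag = -6  [terminal]
5. n2.idx = 0  [d.tag + 6]
6. n2.val = 3  [d.tag * -2 - 9]
7. n1.ok = "vu"  ["vu"]
8. n1.wid = 11  [A.idx + 11]
9. n0.ok = "kx"  ["kx"]
10. n0.wid = 3  [S₁.wid + S₀.pre - 24]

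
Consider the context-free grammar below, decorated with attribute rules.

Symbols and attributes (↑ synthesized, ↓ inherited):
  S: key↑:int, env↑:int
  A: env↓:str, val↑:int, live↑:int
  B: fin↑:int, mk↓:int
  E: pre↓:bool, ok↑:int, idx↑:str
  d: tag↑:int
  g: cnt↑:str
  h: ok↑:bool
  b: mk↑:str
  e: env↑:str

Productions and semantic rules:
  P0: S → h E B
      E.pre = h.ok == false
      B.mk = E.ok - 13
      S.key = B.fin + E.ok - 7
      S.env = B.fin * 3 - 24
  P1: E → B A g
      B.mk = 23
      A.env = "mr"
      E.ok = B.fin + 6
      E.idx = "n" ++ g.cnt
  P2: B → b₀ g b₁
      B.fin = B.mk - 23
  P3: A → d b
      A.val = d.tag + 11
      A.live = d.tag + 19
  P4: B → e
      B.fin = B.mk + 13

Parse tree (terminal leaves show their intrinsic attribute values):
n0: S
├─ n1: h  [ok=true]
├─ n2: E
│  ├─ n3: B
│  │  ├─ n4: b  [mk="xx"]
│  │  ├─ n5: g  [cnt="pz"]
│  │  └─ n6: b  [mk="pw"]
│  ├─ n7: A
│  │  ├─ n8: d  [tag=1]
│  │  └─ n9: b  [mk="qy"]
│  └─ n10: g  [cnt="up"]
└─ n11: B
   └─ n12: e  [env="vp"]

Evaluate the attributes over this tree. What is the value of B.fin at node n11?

1. n1.ok = true  [terminal]
2. n2.pre = false  [h.ok == false]
3. n3.mk = 23  [23]
4. n4.mk = "xx"  [terminal]
5. n5.cnt = "pz"  [terminal]
6. n6.mk = "pw"  [terminal]
7. n3.fin = 0  [B.mk - 23]
8. n7.env = "mr"  ["mr"]
9. n8.tag = 1  [terminal]
10. n9.mk = "qy"  [terminal]
11. n7.val = 12  [d.tag + 11]
12. n7.live = 20  [d.tag + 19]
13. n10.cnt = "up"  [terminal]
14. n2.ok = 6  [B.fin + 6]
15. n2.idx = "nup"  ["n" ++ g.cnt]
16. n11.mk = -7  [E.ok - 13]
17. n12.env = "vp"  [terminal]
18. n11.fin = 6  [B.mk + 13]
19. n0.key = 5  [B.fin + E.ok - 7]
20. n0.env = -6  [B.fin * 3 - 24]

6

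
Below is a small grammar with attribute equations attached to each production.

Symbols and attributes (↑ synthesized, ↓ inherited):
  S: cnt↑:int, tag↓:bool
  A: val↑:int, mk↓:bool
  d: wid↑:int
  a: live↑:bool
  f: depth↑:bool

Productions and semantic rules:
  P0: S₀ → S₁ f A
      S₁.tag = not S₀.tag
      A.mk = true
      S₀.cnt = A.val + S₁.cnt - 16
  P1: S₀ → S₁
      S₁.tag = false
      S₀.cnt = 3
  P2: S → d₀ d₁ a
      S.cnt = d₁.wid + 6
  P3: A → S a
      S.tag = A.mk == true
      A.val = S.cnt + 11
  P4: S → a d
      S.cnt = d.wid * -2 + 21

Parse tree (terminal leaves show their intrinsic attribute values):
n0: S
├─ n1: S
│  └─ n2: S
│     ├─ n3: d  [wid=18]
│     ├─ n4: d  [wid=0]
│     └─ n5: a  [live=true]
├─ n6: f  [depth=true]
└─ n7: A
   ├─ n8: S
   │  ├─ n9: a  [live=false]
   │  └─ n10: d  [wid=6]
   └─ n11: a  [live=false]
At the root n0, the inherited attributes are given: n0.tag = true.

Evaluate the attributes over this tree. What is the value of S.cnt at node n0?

7

1. n0.tag = true  [given at root]
2. n1.tag = false  [not S₀.tag]
3. n2.tag = false  [false]
4. n3.wid = 18  [terminal]
5. n4.wid = 0  [terminal]
6. n5.live = true  [terminal]
7. n2.cnt = 6  [d₁.wid + 6]
8. n1.cnt = 3  [3]
9. n6.depth = true  [terminal]
10. n7.mk = true  [true]
11. n8.tag = true  [A.mk == true]
12. n9.live = false  [terminal]
13. n10.wid = 6  [terminal]
14. n8.cnt = 9  [d.wid * -2 + 21]
15. n11.live = false  [terminal]
16. n7.val = 20  [S.cnt + 11]
17. n0.cnt = 7  [A.val + S₁.cnt - 16]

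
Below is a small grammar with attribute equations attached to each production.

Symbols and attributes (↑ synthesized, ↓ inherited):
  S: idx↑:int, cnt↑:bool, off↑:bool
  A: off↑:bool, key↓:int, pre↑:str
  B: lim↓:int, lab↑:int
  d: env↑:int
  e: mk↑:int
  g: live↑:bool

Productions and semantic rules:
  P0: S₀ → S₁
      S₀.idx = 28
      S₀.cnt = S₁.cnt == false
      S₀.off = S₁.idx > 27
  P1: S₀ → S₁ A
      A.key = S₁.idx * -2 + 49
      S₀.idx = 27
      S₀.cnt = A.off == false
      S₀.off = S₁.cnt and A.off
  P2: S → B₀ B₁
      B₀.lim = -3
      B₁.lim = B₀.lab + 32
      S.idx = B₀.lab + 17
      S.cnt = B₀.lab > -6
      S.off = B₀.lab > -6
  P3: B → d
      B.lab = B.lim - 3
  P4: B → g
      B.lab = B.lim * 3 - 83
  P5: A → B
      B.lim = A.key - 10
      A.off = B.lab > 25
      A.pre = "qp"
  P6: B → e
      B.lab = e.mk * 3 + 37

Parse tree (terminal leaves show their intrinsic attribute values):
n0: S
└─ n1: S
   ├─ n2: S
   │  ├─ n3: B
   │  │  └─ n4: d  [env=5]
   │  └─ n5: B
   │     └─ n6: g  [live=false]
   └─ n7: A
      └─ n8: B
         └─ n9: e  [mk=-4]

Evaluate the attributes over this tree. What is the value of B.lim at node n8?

17

1. n3.lim = -3  [-3]
2. n4.env = 5  [terminal]
3. n3.lab = -6  [B.lim - 3]
4. n5.lim = 26  [B₀.lab + 32]
5. n6.live = false  [terminal]
6. n5.lab = -5  [B.lim * 3 - 83]
7. n2.idx = 11  [B₀.lab + 17]
8. n2.cnt = false  [B₀.lab > -6]
9. n2.off = false  [B₀.lab > -6]
10. n7.key = 27  [S₁.idx * -2 + 49]
11. n8.lim = 17  [A.key - 10]
12. n9.mk = -4  [terminal]
13. n8.lab = 25  [e.mk * 3 + 37]
14. n7.off = false  [B.lab > 25]
15. n7.pre = "qp"  ["qp"]
16. n1.idx = 27  [27]
17. n1.cnt = true  [A.off == false]
18. n1.off = false  [S₁.cnt and A.off]
19. n0.idx = 28  [28]
20. n0.cnt = false  [S₁.cnt == false]
21. n0.off = false  [S₁.idx > 27]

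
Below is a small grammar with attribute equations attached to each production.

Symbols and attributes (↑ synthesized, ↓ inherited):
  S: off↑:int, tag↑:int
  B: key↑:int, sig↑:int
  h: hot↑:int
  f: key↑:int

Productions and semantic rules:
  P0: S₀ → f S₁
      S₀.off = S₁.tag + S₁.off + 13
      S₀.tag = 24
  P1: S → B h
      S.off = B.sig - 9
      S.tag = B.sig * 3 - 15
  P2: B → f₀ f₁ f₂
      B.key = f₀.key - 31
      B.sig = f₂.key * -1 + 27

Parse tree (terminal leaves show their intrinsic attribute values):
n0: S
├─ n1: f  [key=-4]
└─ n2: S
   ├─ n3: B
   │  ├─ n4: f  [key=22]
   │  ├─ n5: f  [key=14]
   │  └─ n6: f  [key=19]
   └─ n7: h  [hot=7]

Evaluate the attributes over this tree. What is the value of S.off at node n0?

21

1. n1.key = -4  [terminal]
2. n4.key = 22  [terminal]
3. n5.key = 14  [terminal]
4. n6.key = 19  [terminal]
5. n3.key = -9  [f₀.key - 31]
6. n3.sig = 8  [f₂.key * -1 + 27]
7. n7.hot = 7  [terminal]
8. n2.off = -1  [B.sig - 9]
9. n2.tag = 9  [B.sig * 3 - 15]
10. n0.off = 21  [S₁.tag + S₁.off + 13]
11. n0.tag = 24  [24]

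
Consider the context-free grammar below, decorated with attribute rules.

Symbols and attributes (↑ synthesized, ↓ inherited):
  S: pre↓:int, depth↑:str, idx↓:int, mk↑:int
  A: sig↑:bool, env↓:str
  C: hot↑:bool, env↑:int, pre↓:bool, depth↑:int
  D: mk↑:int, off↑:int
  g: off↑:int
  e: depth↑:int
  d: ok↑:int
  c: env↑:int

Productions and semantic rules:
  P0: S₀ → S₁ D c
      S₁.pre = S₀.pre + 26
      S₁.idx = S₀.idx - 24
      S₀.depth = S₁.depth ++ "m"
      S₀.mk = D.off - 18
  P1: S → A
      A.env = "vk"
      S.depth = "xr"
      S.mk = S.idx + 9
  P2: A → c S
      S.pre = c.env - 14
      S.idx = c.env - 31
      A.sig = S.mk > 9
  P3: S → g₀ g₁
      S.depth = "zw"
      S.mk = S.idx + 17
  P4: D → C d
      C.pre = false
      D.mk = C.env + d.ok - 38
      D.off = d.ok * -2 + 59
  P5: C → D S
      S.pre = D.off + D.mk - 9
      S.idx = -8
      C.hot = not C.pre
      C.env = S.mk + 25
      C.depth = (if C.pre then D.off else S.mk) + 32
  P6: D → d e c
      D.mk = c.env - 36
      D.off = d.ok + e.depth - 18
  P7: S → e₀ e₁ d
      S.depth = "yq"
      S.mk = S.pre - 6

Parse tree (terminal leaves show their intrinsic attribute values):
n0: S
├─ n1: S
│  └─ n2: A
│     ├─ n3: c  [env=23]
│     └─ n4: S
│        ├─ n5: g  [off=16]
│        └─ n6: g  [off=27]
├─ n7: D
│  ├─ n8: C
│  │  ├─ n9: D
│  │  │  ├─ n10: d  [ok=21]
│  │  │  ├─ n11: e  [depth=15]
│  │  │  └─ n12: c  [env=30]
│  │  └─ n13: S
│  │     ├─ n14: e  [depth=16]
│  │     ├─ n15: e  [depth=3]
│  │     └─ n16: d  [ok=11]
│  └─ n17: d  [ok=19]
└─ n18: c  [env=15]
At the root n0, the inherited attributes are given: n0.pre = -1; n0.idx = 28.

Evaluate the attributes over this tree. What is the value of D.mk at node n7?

3

1. n0.pre = -1  [given at root]
2. n0.idx = 28  [given at root]
3. n1.pre = 25  [S₀.pre + 26]
4. n1.idx = 4  [S₀.idx - 24]
5. n2.env = "vk"  ["vk"]
6. n3.env = 23  [terminal]
7. n4.pre = 9  [c.env - 14]
8. n4.idx = -8  [c.env - 31]
9. n5.off = 16  [terminal]
10. n6.off = 27  [terminal]
11. n4.depth = "zw"  ["zw"]
12. n4.mk = 9  [S.idx + 17]
13. n2.sig = false  [S.mk > 9]
14. n1.depth = "xr"  ["xr"]
15. n1.mk = 13  [S.idx + 9]
16. n8.pre = false  [false]
17. n10.ok = 21  [terminal]
18. n11.depth = 15  [terminal]
19. n12.env = 30  [terminal]
20. n9.mk = -6  [c.env - 36]
21. n9.off = 18  [d.ok + e.depth - 18]
22. n13.pre = 3  [D.off + D.mk - 9]
23. n13.idx = -8  [-8]
24. n14.depth = 16  [terminal]
25. n15.depth = 3  [terminal]
26. n16.ok = 11  [terminal]
27. n13.depth = "yq"  ["yq"]
28. n13.mk = -3  [S.pre - 6]
29. n8.hot = true  [not C.pre]
30. n8.env = 22  [S.mk + 25]
31. n8.depth = 29  [(if C.pre then D.off else S.mk) + 32]
32. n17.ok = 19  [terminal]
33. n7.mk = 3  [C.env + d.ok - 38]
34. n7.off = 21  [d.ok * -2 + 59]
35. n18.env = 15  [terminal]
36. n0.depth = "xrm"  [S₁.depth ++ "m"]
37. n0.mk = 3  [D.off - 18]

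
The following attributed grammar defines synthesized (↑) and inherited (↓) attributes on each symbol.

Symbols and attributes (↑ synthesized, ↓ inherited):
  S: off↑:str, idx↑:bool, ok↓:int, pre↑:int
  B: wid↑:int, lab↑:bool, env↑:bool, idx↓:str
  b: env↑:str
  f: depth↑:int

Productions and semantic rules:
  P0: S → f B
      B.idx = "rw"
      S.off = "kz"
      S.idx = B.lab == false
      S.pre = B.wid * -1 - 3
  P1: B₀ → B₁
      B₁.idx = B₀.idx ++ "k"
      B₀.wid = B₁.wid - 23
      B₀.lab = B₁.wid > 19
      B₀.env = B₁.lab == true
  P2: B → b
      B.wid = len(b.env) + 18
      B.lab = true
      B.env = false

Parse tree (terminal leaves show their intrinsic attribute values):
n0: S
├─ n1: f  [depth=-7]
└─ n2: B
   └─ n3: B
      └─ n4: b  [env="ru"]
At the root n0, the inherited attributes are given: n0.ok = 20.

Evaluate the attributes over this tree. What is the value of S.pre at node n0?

0

1. n0.ok = 20  [given at root]
2. n1.depth = -7  [terminal]
3. n2.idx = "rw"  ["rw"]
4. n3.idx = "rwk"  [B₀.idx ++ "k"]
5. n4.env = "ru"  [terminal]
6. n3.wid = 20  [len(b.env) + 18]
7. n3.lab = true  [true]
8. n3.env = false  [false]
9. n2.wid = -3  [B₁.wid - 23]
10. n2.lab = true  [B₁.wid > 19]
11. n2.env = true  [B₁.lab == true]
12. n0.off = "kz"  ["kz"]
13. n0.idx = false  [B.lab == false]
14. n0.pre = 0  [B.wid * -1 - 3]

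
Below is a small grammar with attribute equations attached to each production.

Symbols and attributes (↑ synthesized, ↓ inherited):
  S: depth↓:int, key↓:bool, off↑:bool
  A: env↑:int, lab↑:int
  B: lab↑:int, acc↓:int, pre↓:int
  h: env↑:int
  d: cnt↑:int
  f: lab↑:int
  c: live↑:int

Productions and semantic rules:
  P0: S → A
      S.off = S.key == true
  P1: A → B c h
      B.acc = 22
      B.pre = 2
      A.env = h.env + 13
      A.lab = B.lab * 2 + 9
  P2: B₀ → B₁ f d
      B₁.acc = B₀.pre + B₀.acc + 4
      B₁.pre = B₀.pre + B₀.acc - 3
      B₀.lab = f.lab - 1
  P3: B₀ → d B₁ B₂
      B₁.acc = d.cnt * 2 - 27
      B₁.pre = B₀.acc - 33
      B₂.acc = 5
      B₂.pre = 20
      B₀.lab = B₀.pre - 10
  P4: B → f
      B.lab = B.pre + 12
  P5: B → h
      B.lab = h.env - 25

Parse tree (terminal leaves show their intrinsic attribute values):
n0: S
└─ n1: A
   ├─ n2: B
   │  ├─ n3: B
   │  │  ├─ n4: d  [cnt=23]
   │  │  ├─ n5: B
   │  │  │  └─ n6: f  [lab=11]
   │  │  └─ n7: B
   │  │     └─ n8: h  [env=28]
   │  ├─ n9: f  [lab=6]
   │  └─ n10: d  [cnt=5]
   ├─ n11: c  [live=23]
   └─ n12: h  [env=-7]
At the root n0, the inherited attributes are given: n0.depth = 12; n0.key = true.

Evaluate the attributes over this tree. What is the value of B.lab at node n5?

1. n0.depth = 12  [given at root]
2. n0.key = true  [given at root]
3. n2.acc = 22  [22]
4. n2.pre = 2  [2]
5. n3.acc = 28  [B₀.pre + B₀.acc + 4]
6. n3.pre = 21  [B₀.pre + B₀.acc - 3]
7. n4.cnt = 23  [terminal]
8. n5.acc = 19  [d.cnt * 2 - 27]
9. n5.pre = -5  [B₀.acc - 33]
10. n6.lab = 11  [terminal]
11. n5.lab = 7  [B.pre + 12]
12. n7.acc = 5  [5]
13. n7.pre = 20  [20]
14. n8.env = 28  [terminal]
15. n7.lab = 3  [h.env - 25]
16. n3.lab = 11  [B₀.pre - 10]
17. n9.lab = 6  [terminal]
18. n10.cnt = 5  [terminal]
19. n2.lab = 5  [f.lab - 1]
20. n11.live = 23  [terminal]
21. n12.env = -7  [terminal]
22. n1.env = 6  [h.env + 13]
23. n1.lab = 19  [B.lab * 2 + 9]
24. n0.off = true  [S.key == true]

7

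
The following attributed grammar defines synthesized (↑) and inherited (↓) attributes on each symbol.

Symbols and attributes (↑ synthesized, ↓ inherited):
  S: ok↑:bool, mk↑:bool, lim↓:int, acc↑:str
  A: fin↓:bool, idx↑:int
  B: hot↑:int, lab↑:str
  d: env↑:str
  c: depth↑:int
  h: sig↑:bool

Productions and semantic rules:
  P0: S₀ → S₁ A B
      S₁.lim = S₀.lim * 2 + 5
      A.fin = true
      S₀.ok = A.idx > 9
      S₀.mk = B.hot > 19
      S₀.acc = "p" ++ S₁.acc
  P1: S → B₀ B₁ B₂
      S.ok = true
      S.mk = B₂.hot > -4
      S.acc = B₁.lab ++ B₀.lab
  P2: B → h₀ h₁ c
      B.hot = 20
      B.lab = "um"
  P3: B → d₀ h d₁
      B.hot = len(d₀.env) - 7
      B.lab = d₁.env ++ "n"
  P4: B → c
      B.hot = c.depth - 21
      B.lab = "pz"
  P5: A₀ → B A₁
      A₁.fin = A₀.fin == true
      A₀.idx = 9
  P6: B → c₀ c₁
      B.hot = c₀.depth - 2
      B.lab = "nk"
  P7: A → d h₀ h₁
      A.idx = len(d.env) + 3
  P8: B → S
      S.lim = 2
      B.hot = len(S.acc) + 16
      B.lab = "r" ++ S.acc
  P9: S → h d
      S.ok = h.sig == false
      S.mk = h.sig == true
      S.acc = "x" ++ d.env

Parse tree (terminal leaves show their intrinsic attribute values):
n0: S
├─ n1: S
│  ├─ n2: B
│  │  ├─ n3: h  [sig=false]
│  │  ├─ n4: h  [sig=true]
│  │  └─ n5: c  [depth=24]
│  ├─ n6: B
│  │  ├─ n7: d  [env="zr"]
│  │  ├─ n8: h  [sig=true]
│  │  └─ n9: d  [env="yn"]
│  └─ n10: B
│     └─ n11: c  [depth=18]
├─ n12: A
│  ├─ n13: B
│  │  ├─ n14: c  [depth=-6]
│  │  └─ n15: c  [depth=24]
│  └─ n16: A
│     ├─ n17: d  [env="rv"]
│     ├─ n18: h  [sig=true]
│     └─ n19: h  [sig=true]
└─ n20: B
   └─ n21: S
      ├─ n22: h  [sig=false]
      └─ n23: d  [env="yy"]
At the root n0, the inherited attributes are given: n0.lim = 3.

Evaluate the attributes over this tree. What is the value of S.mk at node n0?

1. n0.lim = 3  [given at root]
2. n1.lim = 11  [S₀.lim * 2 + 5]
3. n3.sig = false  [terminal]
4. n4.sig = true  [terminal]
5. n5.depth = 24  [terminal]
6. n2.hot = 20  [20]
7. n2.lab = "um"  ["um"]
8. n7.env = "zr"  [terminal]
9. n8.sig = true  [terminal]
10. n9.env = "yn"  [terminal]
11. n6.hot = -5  [len(d₀.env) - 7]
12. n6.lab = "ynn"  [d₁.env ++ "n"]
13. n11.depth = 18  [terminal]
14. n10.hot = -3  [c.depth - 21]
15. n10.lab = "pz"  ["pz"]
16. n1.ok = true  [true]
17. n1.mk = true  [B₂.hot > -4]
18. n1.acc = "ynnum"  [B₁.lab ++ B₀.lab]
19. n12.fin = true  [true]
20. n14.depth = -6  [terminal]
21. n15.depth = 24  [terminal]
22. n13.hot = -8  [c₀.depth - 2]
23. n13.lab = "nk"  ["nk"]
24. n16.fin = true  [A₀.fin == true]
25. n17.env = "rv"  [terminal]
26. n18.sig = true  [terminal]
27. n19.sig = true  [terminal]
28. n16.idx = 5  [len(d.env) + 3]
29. n12.idx = 9  [9]
30. n21.lim = 2  [2]
31. n22.sig = false  [terminal]
32. n23.env = "yy"  [terminal]
33. n21.ok = true  [h.sig == false]
34. n21.mk = false  [h.sig == true]
35. n21.acc = "xyy"  ["x" ++ d.env]
36. n20.hot = 19  [len(S.acc) + 16]
37. n20.lab = "rxyy"  ["r" ++ S.acc]
38. n0.ok = false  [A.idx > 9]
39. n0.mk = false  [B.hot > 19]
40. n0.acc = "pynnum"  ["p" ++ S₁.acc]

false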